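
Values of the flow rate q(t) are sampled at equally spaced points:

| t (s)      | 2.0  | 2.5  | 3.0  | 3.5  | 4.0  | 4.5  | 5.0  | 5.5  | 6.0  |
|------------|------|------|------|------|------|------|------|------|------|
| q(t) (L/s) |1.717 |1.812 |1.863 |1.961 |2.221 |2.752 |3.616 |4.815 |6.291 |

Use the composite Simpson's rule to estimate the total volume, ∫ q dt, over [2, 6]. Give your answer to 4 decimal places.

h = 0.5, n = 8.
(h/3)·[y₀ + 4y₁ + 2y₂ + 4y₃ + 2y₄ + 4y₅ + 2y₆ + 4y₇ + y₈] = 0.166667·(68.768) = 11.4613.

11.4613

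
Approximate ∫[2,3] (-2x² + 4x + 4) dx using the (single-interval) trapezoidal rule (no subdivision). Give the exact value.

T = (b−a)/2 · [f(2) + f(3)] = 0.5·[4 + (-2)] = 1.

1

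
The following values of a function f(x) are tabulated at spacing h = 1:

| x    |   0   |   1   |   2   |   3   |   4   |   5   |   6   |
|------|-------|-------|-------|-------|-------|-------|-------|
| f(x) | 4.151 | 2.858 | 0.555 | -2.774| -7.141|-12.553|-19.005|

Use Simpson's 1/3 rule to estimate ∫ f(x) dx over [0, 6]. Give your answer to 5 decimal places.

-25.96733

h = 1, n = 6.
(h/3)·[y₀ + 4y₁ + 2y₂ + 4y₃ + 2y₄ + 4y₅ + y₆] = 0.333333·(-77.902) = -25.96733.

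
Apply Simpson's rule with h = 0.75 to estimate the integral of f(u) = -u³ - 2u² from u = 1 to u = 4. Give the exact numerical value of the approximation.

h = (4 − 1)/4 = 0.75.
Nodes u₀,…,u₄ = 1, 1.75, 2.5, 3.25, 4.
f(u) = -u³ - 2u²: f₀=-3, f₁=-11.484375, f₂=-28.125, f₃=-55.453125, f₄=-96.
(h/3)·[f₀ + 4f₁ + 2f₂ + 4f₃ + f₄] = 0.25·(-423) = -105.75.

-105.75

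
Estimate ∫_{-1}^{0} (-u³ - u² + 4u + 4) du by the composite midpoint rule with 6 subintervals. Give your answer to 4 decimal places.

h = (0 − (-1))/6 = 0.166667.
Midpoints m₁,…,m₆ = -0.916667, -0.75, -0.583333, -0.416667, -0.25, -0.083333.
f(m₁)=0.263310, f(m₂)=0.859375, f(m₃)=1.524884, f(m₄)=2.232060, f(m₅)=2.953125, f(m₆)=3.660301.
h·[f(m₁) + f(m₂) + f(m₃) + f(m₄) + f(m₅) + f(m₆)] = 0.166667·(11.493056) = 1.9155.

1.9155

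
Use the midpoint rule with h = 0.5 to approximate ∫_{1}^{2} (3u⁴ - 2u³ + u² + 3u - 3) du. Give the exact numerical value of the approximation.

14.23046875

h = (2 − 1)/2 = 0.5.
Midpoints m₁,…,m₂ = 1.25, 1.75.
f(m₁)=5.73046875, f(m₂)=22.73046875.
h·[f(m₁) + f(m₂)] = 0.5·(28.4609375) = 14.23046875.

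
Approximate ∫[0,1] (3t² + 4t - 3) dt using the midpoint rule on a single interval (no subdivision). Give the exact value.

M = (b−a)·f(0.5) = 1·(-0.25) = -0.25.

-0.25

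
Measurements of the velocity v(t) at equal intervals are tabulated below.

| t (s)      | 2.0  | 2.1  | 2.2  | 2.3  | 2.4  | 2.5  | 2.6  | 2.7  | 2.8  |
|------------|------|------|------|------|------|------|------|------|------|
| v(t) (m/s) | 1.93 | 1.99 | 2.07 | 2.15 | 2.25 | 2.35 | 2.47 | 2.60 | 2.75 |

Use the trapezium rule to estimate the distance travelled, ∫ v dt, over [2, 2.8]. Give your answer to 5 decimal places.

1.82200

h = 0.1, n = 8.
(h/2)·[y₀ + 2y₁ + 2y₂ + 2y₃ + 2y₄ + 2y₅ + 2y₆ + 2y₇ + y₈] = 0.05·(36.44) = 1.82200.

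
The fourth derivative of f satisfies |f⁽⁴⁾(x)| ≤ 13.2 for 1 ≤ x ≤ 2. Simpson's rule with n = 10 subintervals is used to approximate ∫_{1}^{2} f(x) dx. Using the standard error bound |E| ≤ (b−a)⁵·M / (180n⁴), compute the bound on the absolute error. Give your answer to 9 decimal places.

0.000007333

|E| ≤ (1)⁵·13.2 / (180·10⁴) = 13.2/1800000 = 0.000007333.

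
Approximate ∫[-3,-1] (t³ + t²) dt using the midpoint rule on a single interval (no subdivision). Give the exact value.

-8

M = (b−a)·f(-2) = 2·(-4) = -8.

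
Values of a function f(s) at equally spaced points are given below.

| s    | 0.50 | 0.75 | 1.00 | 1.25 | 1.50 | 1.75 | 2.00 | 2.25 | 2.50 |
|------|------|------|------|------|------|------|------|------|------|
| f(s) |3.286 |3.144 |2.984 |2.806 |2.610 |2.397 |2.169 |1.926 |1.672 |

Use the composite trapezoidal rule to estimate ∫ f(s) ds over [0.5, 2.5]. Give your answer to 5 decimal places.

5.12875

h = 0.25, n = 8.
(h/2)·[y₀ + 2y₁ + 2y₂ + 2y₃ + 2y₄ + 2y₅ + 2y₆ + 2y₇ + y₈] = 0.125·(41.030) = 5.12875.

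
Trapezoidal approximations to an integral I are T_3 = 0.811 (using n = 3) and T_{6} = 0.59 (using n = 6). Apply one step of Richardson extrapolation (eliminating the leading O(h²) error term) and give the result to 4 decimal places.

R = (4·T_{6} − T_3) / 3 = (4·0.59 − 0.811)/3 = (1.549)/3 = 0.5163.

0.5163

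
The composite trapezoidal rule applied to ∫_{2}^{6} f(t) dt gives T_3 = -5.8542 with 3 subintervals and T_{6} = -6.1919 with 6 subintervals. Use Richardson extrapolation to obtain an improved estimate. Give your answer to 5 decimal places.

-6.30447

R = (4·T_{6} − T_3) / 3 = (4·(-6.1919) − (-5.8542))/3 = (-18.9134)/3 = -6.30447.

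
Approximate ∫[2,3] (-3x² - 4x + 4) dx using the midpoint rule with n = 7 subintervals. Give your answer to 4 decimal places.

-24.9949

h = (3 − 2)/7 = 0.142857.
Midpoints m₁,…,m₇ = 2.071429, 2.214286, 2.357143, 2.5, 2.642857, 2.785714, 2.928571.
f(m₁)=-17.158163, f(m₂)=-19.566327, f(m₃)=-22.096939, f(m₄)=-24.75, f(m₅)=-27.525510, f(m₆)=-30.423469, f(m₇)=-33.443878.
h·[f(m₁) + f(m₂) + f(m₃) + f(m₄) + f(m₅) + f(m₆) + f(m₇)] = 0.142857·(-174.964286) = -24.9949.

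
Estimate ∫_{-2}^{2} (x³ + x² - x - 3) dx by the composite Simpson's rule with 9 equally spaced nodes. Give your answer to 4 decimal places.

h = (2 − (-2))/8 = 0.5.
Nodes x₀,…,x₈ = -2, -1.5, -1, -0.5, 0, 0.5, 1, 1.5, 2.
f(x) = x³ + x² - x - 3: f₀=-5, f₁=-2.625, f₂=-2, f₃=-2.375, f₄=-3, f₅=-3.125, f₆=-2, f₇=1.125, f₈=7.
(h/3)·[f₀ + 4f₁ + 2f₂ + 4f₃ + 2f₄ + 4f₅ + 2f₆ + 4f₇ + f₈] = 0.166667·(-40) = -6.6667.

-6.6667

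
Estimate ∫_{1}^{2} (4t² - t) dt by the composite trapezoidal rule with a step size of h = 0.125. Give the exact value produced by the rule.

7.84375

h = (2 − 1)/8 = 0.125.
Nodes t₀,…,t₈ = 1, 1.125, 1.25, 1.375, 1.5, 1.625, 1.75, 1.875, 2.
f(t) = 4t² - t: f₀=3, f₁=3.9375, f₂=5, f₃=6.1875, f₄=7.5, f₅=8.9375, f₆=10.5, f₇=12.1875, f₈=14.
(h/2)·[f₀ + 2f₁ + 2f₂ + 2f₃ + 2f₄ + 2f₅ + 2f₆ + 2f₇ + f₈] = 0.0625·(125.5) = 7.84375.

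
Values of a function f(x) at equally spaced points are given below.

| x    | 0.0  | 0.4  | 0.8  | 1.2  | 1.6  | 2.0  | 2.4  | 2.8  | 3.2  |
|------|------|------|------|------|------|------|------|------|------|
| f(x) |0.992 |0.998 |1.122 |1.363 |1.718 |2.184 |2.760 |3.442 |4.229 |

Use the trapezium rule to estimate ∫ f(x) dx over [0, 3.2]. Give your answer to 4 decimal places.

h = 0.4, n = 8.
(h/2)·[y₀ + 2y₁ + 2y₂ + 2y₃ + 2y₄ + 2y₅ + 2y₆ + 2y₇ + y₈] = 0.2·(32.395) = 6.4790.

6.4790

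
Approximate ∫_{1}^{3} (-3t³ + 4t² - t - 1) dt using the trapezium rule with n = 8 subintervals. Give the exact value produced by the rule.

h = (3 − 1)/8 = 0.25.
Nodes t₀,…,t₈ = 1, 1.25, 1.5, 1.75, 2, 2.25, 2.5, 2.75, 3.
f(t) = -3t³ + 4t² - t - 1: f₀=-1, f₁=-1.859375, f₂=-3.625, f₃=-6.578125, f₄=-11, f₅=-17.171875, f₆=-25.375, f₇=-35.890625, f₈=-49.
(h/2)·[f₀ + 2f₁ + 2f₂ + 2f₃ + 2f₄ + 2f₅ + 2f₆ + 2f₇ + f₈] = 0.125·(-253) = -31.625.

-31.625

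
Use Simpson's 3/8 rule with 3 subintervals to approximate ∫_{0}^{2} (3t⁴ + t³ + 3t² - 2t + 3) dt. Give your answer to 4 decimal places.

33.5556

h = (2 − 0)/3 = 0.666667.
Nodes t₀,…,t₃ = 0, 0.666667, 1.333333, 2.
f(t) = 3t⁴ + t³ + 3t² - 2t + 3: f₀=3, f₁=3.888889, f₂=17.518519, f₃=67.
(3h/8)·[f₀ + 3f₁ + 3f₂ + f₃] = 0.25·(134.222222) = 33.5556.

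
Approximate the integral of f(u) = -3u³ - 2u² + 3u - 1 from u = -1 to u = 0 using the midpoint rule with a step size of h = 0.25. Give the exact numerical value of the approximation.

h = (0 − (-1))/4 = 0.25.
Midpoints m₁,…,m₄ = -0.875, -0.625, -0.375, -0.125.
f(m₁)=-3.146484375, f(m₂)=-2.923828125, f(m₃)=-2.248046875, f(m₄)=-1.400390625.
h·[f(m₁) + f(m₂) + f(m₃) + f(m₄)] = 0.25·(-9.71875) = -2.4296875.

-2.4296875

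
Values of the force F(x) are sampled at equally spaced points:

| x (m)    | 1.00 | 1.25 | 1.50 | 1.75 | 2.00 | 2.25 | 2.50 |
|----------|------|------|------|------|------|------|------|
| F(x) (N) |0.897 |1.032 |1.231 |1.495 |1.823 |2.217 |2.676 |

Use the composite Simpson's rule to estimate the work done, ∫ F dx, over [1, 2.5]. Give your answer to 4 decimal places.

2.3881

h = 0.25, n = 6.
(h/3)·[y₀ + 4y₁ + 2y₂ + 4y₃ + 2y₄ + 4y₅ + y₆] = 0.083333·(28.657) = 2.3881.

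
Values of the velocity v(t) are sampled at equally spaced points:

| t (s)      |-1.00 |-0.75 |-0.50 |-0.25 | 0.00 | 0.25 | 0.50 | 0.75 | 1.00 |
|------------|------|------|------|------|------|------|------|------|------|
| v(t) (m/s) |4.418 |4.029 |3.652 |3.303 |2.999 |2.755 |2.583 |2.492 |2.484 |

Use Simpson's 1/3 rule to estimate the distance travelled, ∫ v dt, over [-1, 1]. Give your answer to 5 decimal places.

h = 0.25, n = 8.
(h/3)·[y₀ + 4y₁ + 2y₂ + 4y₃ + 2y₄ + 4y₅ + 2y₆ + 4y₇ + y₈] = 0.083333·(75.686) = 6.30717.

6.30717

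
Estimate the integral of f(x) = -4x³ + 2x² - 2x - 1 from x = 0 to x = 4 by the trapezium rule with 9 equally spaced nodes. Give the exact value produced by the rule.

h = (4 − 0)/8 = 0.5.
Nodes x₀,…,x₈ = 0, 0.5, 1, 1.5, 2, 2.5, 3, 3.5, 4.
f(x) = -4x³ + 2x² - 2x - 1: f₀=-1, f₁=-2, f₂=-5, f₃=-13, f₄=-29, f₅=-56, f₆=-97, f₇=-155, f₈=-233.
(h/2)·[f₀ + 2f₁ + 2f₂ + 2f₃ + 2f₄ + 2f₅ + 2f₆ + 2f₇ + f₈] = 0.25·(-948) = -237.

-237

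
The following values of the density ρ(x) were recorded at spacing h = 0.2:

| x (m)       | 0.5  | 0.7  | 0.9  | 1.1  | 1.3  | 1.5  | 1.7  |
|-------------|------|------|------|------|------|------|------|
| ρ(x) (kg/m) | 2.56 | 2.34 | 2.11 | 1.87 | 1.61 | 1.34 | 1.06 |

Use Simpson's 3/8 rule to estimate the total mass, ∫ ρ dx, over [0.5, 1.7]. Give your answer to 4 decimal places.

2.2170

h = 0.2, n = 6.
(3h/8)·[y₀ + 3y₁ + 3y₂ + 2y₃ + 3y₄ + 3y₅ + y₆] = 0.075·(29.56) = 2.2170.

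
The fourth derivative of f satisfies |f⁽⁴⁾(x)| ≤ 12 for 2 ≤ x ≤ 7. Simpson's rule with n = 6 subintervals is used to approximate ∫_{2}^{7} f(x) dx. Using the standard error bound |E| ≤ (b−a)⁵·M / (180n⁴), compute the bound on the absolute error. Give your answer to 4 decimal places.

0.1608

|E| ≤ (5)⁵·12 / (180·6⁴) = 37500/233280 = 0.1608.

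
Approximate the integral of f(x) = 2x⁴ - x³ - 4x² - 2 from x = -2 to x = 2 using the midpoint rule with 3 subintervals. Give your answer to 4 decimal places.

-10.1070

h = (2 − (-2))/3 = 1.333333.
Midpoints m₁,…,m₃ = -1.333333, 0, 1.333333.
f(m₁)=-0.419753, f(m₂)=-2, f(m₃)=-5.160494.
h·[f(m₁) + f(m₂) + f(m₃)] = 1.333333·(-7.580247) = -10.1070.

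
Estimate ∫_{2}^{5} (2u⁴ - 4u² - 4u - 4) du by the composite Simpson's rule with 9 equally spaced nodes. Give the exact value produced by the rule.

1027.2158203125

h = (5 − 2)/8 = 0.375.
Nodes u₀,…,u₈ = 2, 2.375, 2.75, 3.125, 3.5, 3.875, 4.25, 4.625, 5.
f(u) = 2u⁴ - 4u² - 4u - 4: f₀=4, f₁=27.57080078125, f₂=69.1328125, f₃=135.17236328125, f₄=233.125, f₅=371.37548828125, f₆=559.2578125, f₇=807.05517578125, f₈=1126.
(h/3)·[f₀ + 4f₁ + 2f₂ + 4f₃ + 2f₄ + 4f₅ + 2f₆ + 4f₇ + f₈] = 0.125·(8217.7265625) = 1027.2158203125.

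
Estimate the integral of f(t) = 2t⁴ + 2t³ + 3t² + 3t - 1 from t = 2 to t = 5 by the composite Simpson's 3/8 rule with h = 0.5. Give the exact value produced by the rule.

h = (5 − 2)/6 = 0.5.
Nodes t₀,…,t₆ = 2, 2.5, 3, 3.5, 4, 4.5, 5.
f(t) = 2t⁴ + 2t³ + 3t² + 3t - 1: f₀=65, f₁=134.625, f₂=251, f₃=432.125, f₄=699, f₅=1075.625, f₆=1589.
(3h/8)·[f₀ + 3f₁ + 3f₂ + 2f₃ + 3f₄ + 3f₅ + f₆] = 0.1875·(8999) = 1687.3125.

1687.3125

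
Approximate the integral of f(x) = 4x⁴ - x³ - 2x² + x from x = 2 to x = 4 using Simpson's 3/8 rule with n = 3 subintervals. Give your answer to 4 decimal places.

702.7407

h = (4 − 2)/3 = 0.666667.
Nodes x₀,…,x₃ = 2, 2.666667, 3.333333, 4.
f(x) = 4x⁴ - x³ - 2x² + x: f₀=50, f₁=171.753086, f₂=437.901235, f₃=932.
(3h/8)·[f₀ + 3f₁ + 3f₂ + f₃] = 0.25·(2810.962963) = 702.7407.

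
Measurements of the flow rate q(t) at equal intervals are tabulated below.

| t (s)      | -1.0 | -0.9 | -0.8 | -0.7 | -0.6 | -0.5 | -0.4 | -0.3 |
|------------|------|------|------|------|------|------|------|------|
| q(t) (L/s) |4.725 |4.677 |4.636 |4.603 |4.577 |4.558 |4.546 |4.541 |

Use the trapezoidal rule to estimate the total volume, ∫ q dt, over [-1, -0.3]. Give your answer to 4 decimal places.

3.2230

h = 0.1, n = 7.
(h/2)·[y₀ + 2y₁ + 2y₂ + 2y₃ + 2y₄ + 2y₅ + 2y₆ + y₇] = 0.05·(64.460) = 3.2230.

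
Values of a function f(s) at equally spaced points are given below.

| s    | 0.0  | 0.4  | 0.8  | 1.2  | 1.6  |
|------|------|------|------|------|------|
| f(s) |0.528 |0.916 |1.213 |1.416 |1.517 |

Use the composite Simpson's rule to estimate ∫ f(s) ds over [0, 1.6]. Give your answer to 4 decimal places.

h = 0.4, n = 4.
(h/3)·[y₀ + 4y₁ + 2y₂ + 4y₃ + y₄] = 0.133333·(13.799) = 1.8399.

1.8399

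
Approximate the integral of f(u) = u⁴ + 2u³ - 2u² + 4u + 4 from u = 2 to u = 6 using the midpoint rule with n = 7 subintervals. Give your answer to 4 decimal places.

2116.4315

h = (6 − 2)/7 = 0.571429.
Midpoints m₁,…,m₇ = 2.285714, 2.857143, 3.428571, 4, 4.571429, 5.142857, 5.714286.
f(m₁)=53.872553, f(m₂)=112.388172, f(m₃)=212.992920, f(m₄)=372, f(m₅)=608.281549, f(m₆)=943.268638, f(m₇)=1400.951270.
h·[f(m₁) + f(m₂) + f(m₃) + f(m₄) + f(m₅) + f(m₆) + f(m₇)] = 0.571429·(3703.755102) = 2116.4315.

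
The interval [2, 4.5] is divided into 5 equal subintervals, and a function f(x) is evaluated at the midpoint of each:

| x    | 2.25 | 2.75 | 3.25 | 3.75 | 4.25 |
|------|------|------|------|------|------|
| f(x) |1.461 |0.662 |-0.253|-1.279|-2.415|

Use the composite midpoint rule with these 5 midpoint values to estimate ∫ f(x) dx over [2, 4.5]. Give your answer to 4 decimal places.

-0.9120

h = 0.5, n = 5.
h·[y(m₁) + y(m₂) + y(m₃) + y(m₄) + y(m₅)] = 0.5·(-1.824) = -0.9120.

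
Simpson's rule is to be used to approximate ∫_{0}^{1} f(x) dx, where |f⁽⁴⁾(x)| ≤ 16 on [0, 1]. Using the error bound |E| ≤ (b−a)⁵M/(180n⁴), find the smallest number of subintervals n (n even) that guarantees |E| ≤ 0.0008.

Need 16/(180n⁴) ≤ 0.0008.
n⁴ ≥ 16/(180·0.0008) = 111.111 ⇒ n ≥ 3.2467, so the smallest even n is 4. (n must be even for Simpson's rule.)

4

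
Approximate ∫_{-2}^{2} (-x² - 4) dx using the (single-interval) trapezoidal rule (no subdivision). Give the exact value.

-32

T = (b−a)/2 · [f(-2) + f(2)] = 2·[(-8) + (-8)] = -32.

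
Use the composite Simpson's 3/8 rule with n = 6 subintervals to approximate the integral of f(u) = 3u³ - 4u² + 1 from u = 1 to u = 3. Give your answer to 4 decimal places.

h = (3 − 1)/6 = 0.333333.
Nodes u₀,…,u₆ = 1, 1.333333, 1.666667, 2, 2.333333, 2.666667, 3.
f(u) = 3u³ - 4u² + 1: f₀=0, f₁=1, f₂=3.777778, f₃=9, f₄=17.333333, f₅=29.444444, f₆=46.
(3h/8)·[f₀ + 3f₁ + 3f₂ + 2f₃ + 3f₄ + 3f₅ + f₆] = 0.125·(218.666667) = 27.3333.

27.3333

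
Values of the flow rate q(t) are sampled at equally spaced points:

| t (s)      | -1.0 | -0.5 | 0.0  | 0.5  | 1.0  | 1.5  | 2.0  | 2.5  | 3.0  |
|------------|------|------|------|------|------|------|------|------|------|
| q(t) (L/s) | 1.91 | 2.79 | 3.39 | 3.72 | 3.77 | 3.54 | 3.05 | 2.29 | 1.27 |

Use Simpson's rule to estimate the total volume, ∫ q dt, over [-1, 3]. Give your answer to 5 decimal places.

h = 0.5, n = 8.
(h/3)·[y₀ + 4y₁ + 2y₂ + 4y₃ + 2y₄ + 4y₅ + 2y₆ + 4y₇ + y₈] = 0.166667·(72.96) = 12.16000.

12.16000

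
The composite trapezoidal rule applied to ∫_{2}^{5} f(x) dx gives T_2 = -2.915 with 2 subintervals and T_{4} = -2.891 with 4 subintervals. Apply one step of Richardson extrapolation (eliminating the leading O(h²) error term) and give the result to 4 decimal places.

-2.8830

R = (4·T_{4} − T_2) / 3 = (4·(-2.891) − (-2.915))/3 = (-8.649)/3 = -2.8830.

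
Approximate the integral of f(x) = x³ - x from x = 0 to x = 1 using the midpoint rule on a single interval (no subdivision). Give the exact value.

M = (b−a)·f(0.5) = 1·(-0.375) = -0.375.

-0.375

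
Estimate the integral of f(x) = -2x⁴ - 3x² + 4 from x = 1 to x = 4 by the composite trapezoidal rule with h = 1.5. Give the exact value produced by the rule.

h = (4 − 1)/2 = 1.5.
Nodes x₀,…,x₂ = 1, 2.5, 4.
f(x) = -2x⁴ - 3x² + 4: f₀=-1, f₁=-92.875, f₂=-556.
(h/2)·[f₀ + 2f₁ + f₂] = 0.75·(-742.75) = -557.0625.

-557.0625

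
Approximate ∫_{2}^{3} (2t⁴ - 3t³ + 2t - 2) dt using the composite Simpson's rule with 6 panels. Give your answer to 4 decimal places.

h = (3 − 2)/6 = 0.166667.
Nodes t₀,…,t₆ = 2, 2.166667, 2.333333, 2.5, 2.666667, 2.833333, 3.
f(t) = 2t⁴ - 3t³ + 2t - 2: f₀=10, f₁=15.895062, f₂=23.839506, f₃=34.25, f₄=47.580247, f₅=64.320988, f₆=85.
(h/3)·[f₀ + 4f₁ + 2f₂ + 4f₃ + 2f₄ + 4f₅ + f₆] = 0.055556·(695.703704) = 38.6502.

38.6502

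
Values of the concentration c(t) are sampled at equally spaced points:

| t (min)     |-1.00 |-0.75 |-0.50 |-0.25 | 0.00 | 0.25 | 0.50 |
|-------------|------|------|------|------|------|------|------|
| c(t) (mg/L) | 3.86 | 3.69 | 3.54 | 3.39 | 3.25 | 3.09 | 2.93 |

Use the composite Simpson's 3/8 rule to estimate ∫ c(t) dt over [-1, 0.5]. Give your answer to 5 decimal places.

5.08875

h = 0.25, n = 6.
(3h/8)·[y₀ + 3y₁ + 3y₂ + 2y₃ + 3y₄ + 3y₅ + y₆] = 0.09375·(54.28) = 5.08875.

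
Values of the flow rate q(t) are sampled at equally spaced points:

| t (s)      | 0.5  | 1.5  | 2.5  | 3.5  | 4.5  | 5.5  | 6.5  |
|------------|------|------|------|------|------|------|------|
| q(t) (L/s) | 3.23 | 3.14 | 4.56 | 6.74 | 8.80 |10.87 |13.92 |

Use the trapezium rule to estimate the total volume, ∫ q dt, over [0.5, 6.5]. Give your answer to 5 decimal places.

42.68500

h = 1, n = 6.
(h/2)·[y₀ + 2y₁ + 2y₂ + 2y₃ + 2y₄ + 2y₅ + y₆] = 0.5·(85.37) = 42.68500.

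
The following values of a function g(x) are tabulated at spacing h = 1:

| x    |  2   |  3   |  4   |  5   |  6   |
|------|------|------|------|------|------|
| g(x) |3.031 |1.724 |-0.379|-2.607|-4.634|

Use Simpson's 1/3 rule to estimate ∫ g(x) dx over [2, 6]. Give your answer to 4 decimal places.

h = 1, n = 4.
(h/3)·[y₀ + 4y₁ + 2y₂ + 4y₃ + y₄] = 0.333333·(-5.893) = -1.9643.

-1.9643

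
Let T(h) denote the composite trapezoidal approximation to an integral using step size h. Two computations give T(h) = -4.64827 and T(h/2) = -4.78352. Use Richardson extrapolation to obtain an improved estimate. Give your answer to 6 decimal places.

R = (4·T(h/2) − T(h)) / 3 = (4·(-4.78352) − (-4.64827))/3 = (-14.48581)/3 = -4.828603.

-4.828603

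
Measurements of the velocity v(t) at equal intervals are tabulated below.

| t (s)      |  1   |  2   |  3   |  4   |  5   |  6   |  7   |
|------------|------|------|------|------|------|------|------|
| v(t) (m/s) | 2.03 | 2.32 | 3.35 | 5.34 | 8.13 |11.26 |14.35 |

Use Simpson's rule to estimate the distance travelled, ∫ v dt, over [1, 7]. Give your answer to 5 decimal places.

38.34000

h = 1, n = 6.
(h/3)·[y₀ + 4y₁ + 2y₂ + 4y₃ + 2y₄ + 4y₅ + y₆] = 0.333333·(115.02) = 38.34000.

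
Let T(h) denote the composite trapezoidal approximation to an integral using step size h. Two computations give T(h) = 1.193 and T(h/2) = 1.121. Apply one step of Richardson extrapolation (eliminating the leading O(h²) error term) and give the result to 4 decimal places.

1.0970

R = (4·T(h/2) − T(h)) / 3 = (4·1.121 − 1.193)/3 = (3.291)/3 = 1.0970.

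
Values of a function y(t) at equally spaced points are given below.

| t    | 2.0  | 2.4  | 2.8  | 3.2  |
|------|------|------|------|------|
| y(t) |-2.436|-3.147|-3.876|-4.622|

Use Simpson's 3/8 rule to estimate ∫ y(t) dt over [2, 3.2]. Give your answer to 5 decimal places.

-4.21905

h = 0.4, n = 3.
(3h/8)·[y₀ + 3y₁ + 3y₂ + y₃] = 0.15·(-28.127) = -4.21905.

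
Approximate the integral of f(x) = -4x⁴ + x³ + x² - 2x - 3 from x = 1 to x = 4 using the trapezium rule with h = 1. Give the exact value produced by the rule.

-837

h = (4 − 1)/3 = 1.
Nodes x₀,…,x₃ = 1, 2, 3, 4.
f(x) = -4x⁴ + x³ + x² - 2x - 3: f₀=-7, f₁=-59, f₂=-297, f₃=-955.
(h/2)·[f₀ + 2f₁ + 2f₂ + f₃] = 0.5·(-1674) = -837.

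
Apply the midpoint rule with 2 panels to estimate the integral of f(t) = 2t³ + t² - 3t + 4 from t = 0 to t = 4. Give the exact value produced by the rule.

124

h = (4 − 0)/2 = 2.
Midpoints m₁,…,m₂ = 1, 3.
f(m₁)=4, f(m₂)=58.
h·[f(m₁) + f(m₂)] = 2·(62) = 124.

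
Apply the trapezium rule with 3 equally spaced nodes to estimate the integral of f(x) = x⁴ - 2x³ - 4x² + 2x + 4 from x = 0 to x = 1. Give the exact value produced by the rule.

h = (1 − 0)/2 = 0.5.
Nodes x₀,…,x₂ = 0, 0.5, 1.
f(x) = x⁴ - 2x³ - 4x² + 2x + 4: f₀=4, f₁=3.8125, f₂=1.
(h/2)·[f₀ + 2f₁ + f₂] = 0.25·(12.625) = 3.15625.

3.15625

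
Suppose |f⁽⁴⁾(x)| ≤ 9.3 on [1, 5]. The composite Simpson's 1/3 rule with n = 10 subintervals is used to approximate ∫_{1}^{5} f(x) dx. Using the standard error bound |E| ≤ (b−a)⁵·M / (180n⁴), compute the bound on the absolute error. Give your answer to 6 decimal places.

0.005291

|E| ≤ (4)⁵·9.3 / (180·10⁴) = 9523.2/1800000 = 0.005291.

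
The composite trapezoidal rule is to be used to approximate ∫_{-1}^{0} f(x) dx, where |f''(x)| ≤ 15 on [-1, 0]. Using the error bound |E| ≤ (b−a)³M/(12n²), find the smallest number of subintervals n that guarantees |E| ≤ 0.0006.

46

Need 15/(12n²) ≤ 0.0006.
n² ≥ 15/(12·0.0006) = 2083.33 ⇒ n ≥ 45.6435, so the smallest n is 46.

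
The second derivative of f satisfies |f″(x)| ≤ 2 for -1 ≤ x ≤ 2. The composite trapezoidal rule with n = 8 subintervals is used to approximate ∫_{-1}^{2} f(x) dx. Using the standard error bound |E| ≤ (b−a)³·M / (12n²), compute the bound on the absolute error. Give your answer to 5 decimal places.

0.07031

|E| ≤ (3)³·2 / (12·8²) = 54/768 = 0.07031.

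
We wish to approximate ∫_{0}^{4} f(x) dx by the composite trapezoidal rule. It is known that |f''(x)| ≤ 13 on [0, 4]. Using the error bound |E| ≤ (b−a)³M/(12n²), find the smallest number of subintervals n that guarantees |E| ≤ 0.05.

38

Need 832/(12n²) ≤ 0.05.
n² ≥ 832/(12·0.05) = 1386.67 ⇒ n ≥ 37.2380, so the smallest n is 38.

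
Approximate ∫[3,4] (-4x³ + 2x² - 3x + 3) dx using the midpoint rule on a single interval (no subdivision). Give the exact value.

M = (b−a)·f(3.5) = 1·(-154.5) = -154.5.

-154.5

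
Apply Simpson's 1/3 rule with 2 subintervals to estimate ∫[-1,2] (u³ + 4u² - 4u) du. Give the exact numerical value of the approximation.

9.75

h = (2 − (-1))/2 = 1.5.
Nodes u₀,…,u₂ = -1, 0.5, 2.
f(u) = u³ + 4u² - 4u: f₀=7, f₁=-0.875, f₂=16.
(h/3)·[f₀ + 4f₁ + f₂] = 0.5·(19.5) = 9.75.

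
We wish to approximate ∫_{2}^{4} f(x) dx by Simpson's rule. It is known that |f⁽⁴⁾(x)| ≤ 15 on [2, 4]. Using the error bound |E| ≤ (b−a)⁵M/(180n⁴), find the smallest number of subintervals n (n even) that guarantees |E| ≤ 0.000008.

Need 480/(180n⁴) ≤ 0.000008.
n⁴ ≥ 480/(180·0.000008) = 333333 ⇒ n ≥ 24.0281, so the smallest even n is 26. (n must be even for Simpson's rule.)

26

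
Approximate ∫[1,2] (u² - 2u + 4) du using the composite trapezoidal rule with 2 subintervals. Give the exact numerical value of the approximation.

3.375

h = (2 − 1)/2 = 0.5.
Nodes u₀,…,u₂ = 1, 1.5, 2.
f(u) = u² - 2u + 4: f₀=3, f₁=3.25, f₂=4.
(h/2)·[f₀ + 2f₁ + f₂] = 0.25·(13.5) = 3.375.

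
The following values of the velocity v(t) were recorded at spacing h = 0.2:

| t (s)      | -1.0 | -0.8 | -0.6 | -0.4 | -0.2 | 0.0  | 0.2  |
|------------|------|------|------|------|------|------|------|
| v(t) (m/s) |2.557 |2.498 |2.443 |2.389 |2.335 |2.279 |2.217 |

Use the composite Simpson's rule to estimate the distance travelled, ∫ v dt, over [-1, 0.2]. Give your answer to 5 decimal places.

h = 0.2, n = 6.
(h/3)·[y₀ + 4y₁ + 2y₂ + 4y₃ + 2y₄ + 4y₅ + y₆] = 0.066667·(42.994) = 2.86627.

2.86627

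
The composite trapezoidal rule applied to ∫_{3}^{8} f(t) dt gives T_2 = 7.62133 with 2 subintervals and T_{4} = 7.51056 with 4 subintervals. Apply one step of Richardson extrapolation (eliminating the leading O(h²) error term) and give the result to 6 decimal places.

R = (4·T_{4} − T_2) / 3 = (4·7.51056 − 7.62133)/3 = (22.42091)/3 = 7.473637.

7.473637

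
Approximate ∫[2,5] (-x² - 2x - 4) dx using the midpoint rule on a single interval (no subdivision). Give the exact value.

M = (b−a)·f(3.5) = 3·(-23.25) = -69.75.

-69.75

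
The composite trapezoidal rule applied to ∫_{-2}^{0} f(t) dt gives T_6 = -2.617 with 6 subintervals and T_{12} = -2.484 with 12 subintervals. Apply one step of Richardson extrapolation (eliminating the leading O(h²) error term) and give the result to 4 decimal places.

R = (4·T_{12} − T_6) / 3 = (4·(-2.484) − (-2.617))/3 = (-7.319)/3 = -2.4397.

-2.4397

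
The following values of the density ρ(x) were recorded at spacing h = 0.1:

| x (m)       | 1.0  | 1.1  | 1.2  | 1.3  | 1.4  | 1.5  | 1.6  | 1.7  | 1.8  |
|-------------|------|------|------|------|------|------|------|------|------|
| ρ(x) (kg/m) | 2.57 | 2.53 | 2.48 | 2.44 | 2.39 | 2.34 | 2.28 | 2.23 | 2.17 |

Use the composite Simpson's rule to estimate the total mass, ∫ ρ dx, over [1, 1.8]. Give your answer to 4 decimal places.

h = 0.1, n = 8.
(h/3)·[y₀ + 4y₁ + 2y₂ + 4y₃ + 2y₄ + 4y₅ + 2y₆ + 4y₇ + y₈] = 0.033333·(57.20) = 1.9067.

1.9067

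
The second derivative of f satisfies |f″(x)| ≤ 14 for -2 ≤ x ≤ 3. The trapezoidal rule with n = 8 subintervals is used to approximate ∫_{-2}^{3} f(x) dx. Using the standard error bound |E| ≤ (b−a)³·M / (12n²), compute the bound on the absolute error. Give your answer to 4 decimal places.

|E| ≤ (5)³·14 / (12·8²) = 1750/768 = 2.2786.

2.2786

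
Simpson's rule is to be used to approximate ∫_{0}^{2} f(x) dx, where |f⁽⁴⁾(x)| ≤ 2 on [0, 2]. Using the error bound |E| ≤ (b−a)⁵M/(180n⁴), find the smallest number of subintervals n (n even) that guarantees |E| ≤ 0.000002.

Need 64/(180n⁴) ≤ 0.000002.
n⁴ ≥ 64/(180·0.000002) = 177778 ⇒ n ≥ 20.5338, so the smallest even n is 22. (n must be even for Simpson's rule.)

22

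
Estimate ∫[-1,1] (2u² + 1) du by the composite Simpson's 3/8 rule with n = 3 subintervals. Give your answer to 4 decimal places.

h = (1 − (-1))/3 = 0.666667.
Nodes u₀,…,u₃ = -1, -0.333333, 0.333333, 1.
f(u) = 2u² + 1: f₀=3, f₁=1.222222, f₂=1.222222, f₃=3.
(3h/8)·[f₀ + 3f₁ + 3f₂ + f₃] = 0.25·(13.333333) = 3.3333.

3.3333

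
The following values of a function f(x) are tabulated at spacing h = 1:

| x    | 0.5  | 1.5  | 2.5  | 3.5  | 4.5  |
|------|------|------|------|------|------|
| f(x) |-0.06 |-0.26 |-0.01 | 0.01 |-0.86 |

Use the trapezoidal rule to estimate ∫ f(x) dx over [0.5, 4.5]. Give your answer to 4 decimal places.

-0.7200

h = 1, n = 4.
(h/2)·[y₀ + 2y₁ + 2y₂ + 2y₃ + y₄] = 0.5·(-1.44) = -0.7200.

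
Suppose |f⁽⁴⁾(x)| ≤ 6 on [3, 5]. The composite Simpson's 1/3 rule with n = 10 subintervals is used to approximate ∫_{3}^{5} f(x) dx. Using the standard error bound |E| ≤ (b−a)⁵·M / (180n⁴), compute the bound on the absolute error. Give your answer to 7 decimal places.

|E| ≤ (2)⁵·6 / (180·10⁴) = 192/1800000 = 0.0001067.

0.0001067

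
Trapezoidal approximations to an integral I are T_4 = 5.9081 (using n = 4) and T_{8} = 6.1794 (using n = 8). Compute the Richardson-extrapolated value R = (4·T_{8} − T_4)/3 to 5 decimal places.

R = (4·T_{8} − T_4) / 3 = (4·6.1794 − 5.9081)/3 = (18.8095)/3 = 6.26983.

6.26983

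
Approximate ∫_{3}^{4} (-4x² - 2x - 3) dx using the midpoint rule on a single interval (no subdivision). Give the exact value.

M = (b−a)·f(3.5) = 1·(-59) = -59.

-59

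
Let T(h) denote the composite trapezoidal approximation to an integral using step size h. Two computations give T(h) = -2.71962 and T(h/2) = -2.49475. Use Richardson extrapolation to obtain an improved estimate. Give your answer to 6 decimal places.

R = (4·T(h/2) − T(h)) / 3 = (4·(-2.49475) − (-2.71962))/3 = (-7.25938)/3 = -2.419793.

-2.419793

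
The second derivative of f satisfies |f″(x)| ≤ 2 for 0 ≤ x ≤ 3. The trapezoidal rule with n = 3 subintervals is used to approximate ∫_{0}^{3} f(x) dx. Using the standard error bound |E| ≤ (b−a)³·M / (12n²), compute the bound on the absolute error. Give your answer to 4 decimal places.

0.5000

|E| ≤ (3)³·2 / (12·3²) = 54/108 = 0.5000.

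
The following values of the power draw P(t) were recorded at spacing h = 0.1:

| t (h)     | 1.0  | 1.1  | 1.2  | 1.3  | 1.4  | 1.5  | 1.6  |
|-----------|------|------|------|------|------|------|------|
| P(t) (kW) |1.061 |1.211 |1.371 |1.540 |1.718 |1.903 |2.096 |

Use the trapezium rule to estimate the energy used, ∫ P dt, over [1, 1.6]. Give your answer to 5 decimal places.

0.93215

h = 0.1, n = 6.
(h/2)·[y₀ + 2y₁ + 2y₂ + 2y₃ + 2y₄ + 2y₅ + y₆] = 0.05·(18.643) = 0.93215.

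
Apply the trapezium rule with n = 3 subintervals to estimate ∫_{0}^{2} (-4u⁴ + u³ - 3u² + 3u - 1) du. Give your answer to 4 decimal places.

-30.2881

h = (2 − 0)/3 = 0.666667.
Nodes u₀,…,u₃ = 0, 0.666667, 1.333333, 2.
f(u) = -4u⁴ + u³ - 3u² + 3u - 1: f₀=-1, f₁=-0.827160, f₂=-12.604938, f₃=-63.
(h/2)·[f₀ + 2f₁ + 2f₂ + f₃] = 0.333333·(-90.864198) = -30.2881.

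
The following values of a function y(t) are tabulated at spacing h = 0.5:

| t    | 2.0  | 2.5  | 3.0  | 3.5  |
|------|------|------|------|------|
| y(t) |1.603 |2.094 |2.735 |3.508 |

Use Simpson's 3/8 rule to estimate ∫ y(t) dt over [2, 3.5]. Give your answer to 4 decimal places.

h = 0.5, n = 3.
(3h/8)·[y₀ + 3y₁ + 3y₂ + y₃] = 0.1875·(19.598) = 3.6746.

3.6746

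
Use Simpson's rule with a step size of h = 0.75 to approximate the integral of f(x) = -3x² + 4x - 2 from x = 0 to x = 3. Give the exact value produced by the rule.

-15

h = (3 − 0)/4 = 0.75.
Nodes x₀,…,x₄ = 0, 0.75, 1.5, 2.25, 3.
f(x) = -3x² + 4x - 2: f₀=-2, f₁=-0.6875, f₂=-2.75, f₃=-8.1875, f₄=-17.
(h/3)·[f₀ + 4f₁ + 2f₂ + 4f₃ + f₄] = 0.25·(-60) = -15.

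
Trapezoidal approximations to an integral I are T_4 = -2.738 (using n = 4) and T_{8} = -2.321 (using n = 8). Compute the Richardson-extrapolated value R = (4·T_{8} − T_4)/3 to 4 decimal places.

R = (4·T_{8} − T_4) / 3 = (4·(-2.321) − (-2.738))/3 = (-6.546)/3 = -2.1820.

-2.1820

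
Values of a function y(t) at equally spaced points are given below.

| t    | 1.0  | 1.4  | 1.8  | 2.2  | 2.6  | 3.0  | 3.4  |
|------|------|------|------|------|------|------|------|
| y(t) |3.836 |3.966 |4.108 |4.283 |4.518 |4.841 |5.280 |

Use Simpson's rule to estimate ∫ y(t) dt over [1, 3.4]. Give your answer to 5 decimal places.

10.49707

h = 0.4, n = 6.
(h/3)·[y₀ + 4y₁ + 2y₂ + 4y₃ + 2y₄ + 4y₅ + y₆] = 0.133333·(78.728) = 10.49707.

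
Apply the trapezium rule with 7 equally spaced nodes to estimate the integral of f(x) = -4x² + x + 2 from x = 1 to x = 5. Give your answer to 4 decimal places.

h = (5 − 1)/6 = 0.666667.
Nodes x₀,…,x₆ = 1, 1.666667, 2.333333, 3, 3.666667, 4.333333, 5.
f(x) = -4x² + x + 2: f₀=-1, f₁=-7.444444, f₂=-17.444444, f₃=-31, f₄=-48.111111, f₅=-68.777778, f₆=-93.
(h/2)·[f₀ + 2f₁ + 2f₂ + 2f₃ + 2f₄ + 2f₅ + f₆] = 0.333333·(-439.555556) = -146.5185.

-146.5185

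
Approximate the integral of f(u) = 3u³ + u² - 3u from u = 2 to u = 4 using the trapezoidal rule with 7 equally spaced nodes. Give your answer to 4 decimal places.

181.7037

h = (4 − 2)/6 = 0.333333.
Nodes u₀,…,u₆ = 2, 2.333333, 2.666667, 3, 3.333333, 3.666667, 4.
f(u) = 3u³ + u² - 3u: f₀=22, f₁=36.555556, f₂=56, f₃=81, f₄=112.222222, f₅=150.333333, f₆=196.
(h/2)·[f₀ + 2f₁ + 2f₂ + 2f₃ + 2f₄ + 2f₅ + f₆] = 0.166667·(1090.222222) = 181.7037.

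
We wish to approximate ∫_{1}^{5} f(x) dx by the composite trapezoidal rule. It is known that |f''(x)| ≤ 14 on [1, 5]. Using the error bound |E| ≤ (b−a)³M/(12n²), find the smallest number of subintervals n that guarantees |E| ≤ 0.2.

Need 896/(12n²) ≤ 0.2.
n² ≥ 896/(12·0.2) = 373.333 ⇒ n ≥ 19.3218, so the smallest n is 20.

20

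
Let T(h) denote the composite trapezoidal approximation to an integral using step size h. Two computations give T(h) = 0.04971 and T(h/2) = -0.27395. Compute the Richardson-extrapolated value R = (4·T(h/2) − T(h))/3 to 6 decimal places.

-0.381837

R = (4·T(h/2) − T(h)) / 3 = (4·(-0.27395) − 0.04971)/3 = (-1.14551)/3 = -0.381837.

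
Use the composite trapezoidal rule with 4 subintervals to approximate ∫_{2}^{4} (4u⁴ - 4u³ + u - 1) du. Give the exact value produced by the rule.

h = (4 − 2)/4 = 0.5.
Nodes u₀,…,u₄ = 2, 2.5, 3, 3.5, 4.
f(u) = 4u⁴ - 4u³ + u - 1: f₀=33, f₁=95.25, f₂=218, f₃=431.25, f₄=771.
(h/2)·[f₀ + 2f₁ + 2f₂ + 2f₃ + f₄] = 0.25·(2293) = 573.25.

573.25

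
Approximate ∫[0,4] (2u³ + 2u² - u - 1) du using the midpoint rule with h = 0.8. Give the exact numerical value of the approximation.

155.68

h = (4 − 0)/5 = 0.8.
Midpoints m₁,…,m₅ = 0.4, 1.2, 2, 2.8, 3.6.
f(m₁)=-0.952, f(m₂)=4.136, f(m₃)=21, f(m₄)=55.784, f(m₅)=114.632.
h·[f(m₁) + f(m₂) + f(m₃) + f(m₄) + f(m₅)] = 0.8·(194.6) = 155.68.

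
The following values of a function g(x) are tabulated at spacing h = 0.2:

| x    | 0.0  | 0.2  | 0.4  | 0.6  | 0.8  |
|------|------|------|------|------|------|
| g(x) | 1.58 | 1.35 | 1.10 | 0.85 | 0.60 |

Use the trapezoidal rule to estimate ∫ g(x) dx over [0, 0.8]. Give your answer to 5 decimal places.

h = 0.2, n = 4.
(h/2)·[y₀ + 2y₁ + 2y₂ + 2y₃ + y₄] = 0.1·(8.78) = 0.87800.

0.87800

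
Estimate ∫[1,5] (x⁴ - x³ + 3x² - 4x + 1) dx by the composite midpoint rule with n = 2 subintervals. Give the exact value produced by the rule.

h = (5 − 1)/2 = 2.
Midpoints m₁,…,m₂ = 2, 4.
f(m₁)=13, f(m₂)=225.
h·[f(m₁) + f(m₂)] = 2·(238) = 476.

476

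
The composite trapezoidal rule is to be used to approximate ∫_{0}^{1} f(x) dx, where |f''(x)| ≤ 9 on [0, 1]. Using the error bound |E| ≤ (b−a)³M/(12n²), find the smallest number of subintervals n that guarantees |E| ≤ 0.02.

7

Need 9/(12n²) ≤ 0.02.
n² ≥ 9/(12·0.02) = 37.5 ⇒ n ≥ 6.1237, so the smallest n is 7.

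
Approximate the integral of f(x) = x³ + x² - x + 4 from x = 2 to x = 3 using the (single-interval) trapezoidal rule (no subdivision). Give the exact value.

25.5

T = (b−a)/2 · [f(2) + f(3)] = 0.5·[14 + 37] = 25.5.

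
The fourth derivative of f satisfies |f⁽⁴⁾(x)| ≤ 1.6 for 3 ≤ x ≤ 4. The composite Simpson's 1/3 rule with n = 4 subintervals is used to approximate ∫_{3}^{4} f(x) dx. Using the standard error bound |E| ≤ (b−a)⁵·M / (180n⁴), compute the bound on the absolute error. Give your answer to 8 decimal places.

|E| ≤ (1)⁵·1.6 / (180·4⁴) = 1.6/46080 = 0.00003472.

0.00003472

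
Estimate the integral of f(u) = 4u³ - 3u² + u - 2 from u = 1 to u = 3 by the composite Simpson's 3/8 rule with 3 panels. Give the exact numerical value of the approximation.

54

h = (3 − 1)/3 = 0.666667.
Nodes u₀,…,u₃ = 1, 1.666667, 2.333333, 3.
f(u) = 4u³ - 3u² + u - 2: f₀=0, f₁=9.851852, f₂=34.814815, f₃=82.
(3h/8)·[f₀ + 3f₁ + 3f₂ + f₃] = 0.25·(216) = 54.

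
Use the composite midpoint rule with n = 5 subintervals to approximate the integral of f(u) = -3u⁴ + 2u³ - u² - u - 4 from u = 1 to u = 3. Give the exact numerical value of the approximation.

-124.08448

h = (3 − 1)/5 = 0.4.
Midpoints m₁,…,m₅ = 1.2, 1.6, 2, 2.4, 2.8.
f(m₁)=-9.4048, f(m₂)=-19.6288, f(m₃)=-42, f(m₄)=-84.0448, f(m₅)=-155.1328.
h·[f(m₁) + f(m₂) + f(m₃) + f(m₄) + f(m₅)] = 0.4·(-310.2112) = -124.08448.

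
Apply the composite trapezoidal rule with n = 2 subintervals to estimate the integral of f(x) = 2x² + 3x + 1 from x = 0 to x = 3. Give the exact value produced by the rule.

h = (3 − 0)/2 = 1.5.
Nodes x₀,…,x₂ = 0, 1.5, 3.
f(x) = 2x² + 3x + 1: f₀=1, f₁=10, f₂=28.
(h/2)·[f₀ + 2f₁ + f₂] = 0.75·(49) = 36.75.

36.75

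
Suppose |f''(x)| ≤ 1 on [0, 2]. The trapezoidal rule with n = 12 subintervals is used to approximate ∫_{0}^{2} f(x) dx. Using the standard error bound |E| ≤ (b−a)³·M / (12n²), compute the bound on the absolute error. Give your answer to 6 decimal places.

|E| ≤ (2)³·1 / (12·12²) = 8/1728 = 0.004630.

0.004630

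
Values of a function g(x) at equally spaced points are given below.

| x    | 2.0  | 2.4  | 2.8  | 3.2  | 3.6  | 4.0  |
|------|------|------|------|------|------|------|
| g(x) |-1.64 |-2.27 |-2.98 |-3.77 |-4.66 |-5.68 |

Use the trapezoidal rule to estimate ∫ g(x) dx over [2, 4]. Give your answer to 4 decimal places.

-6.9360

h = 0.4, n = 5.
(h/2)·[y₀ + 2y₁ + 2y₂ + 2y₃ + 2y₄ + y₅] = 0.2·(-34.68) = -6.9360.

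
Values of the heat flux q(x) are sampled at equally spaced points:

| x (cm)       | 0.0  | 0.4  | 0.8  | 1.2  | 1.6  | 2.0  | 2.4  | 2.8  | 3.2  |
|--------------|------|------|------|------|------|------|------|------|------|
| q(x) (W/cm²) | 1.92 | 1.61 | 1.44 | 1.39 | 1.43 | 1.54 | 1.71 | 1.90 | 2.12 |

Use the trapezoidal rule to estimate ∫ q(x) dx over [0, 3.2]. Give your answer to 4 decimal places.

h = 0.4, n = 8.
(h/2)·[y₀ + 2y₁ + 2y₂ + 2y₃ + 2y₄ + 2y₅ + 2y₆ + 2y₇ + y₈] = 0.2·(26.08) = 5.2160.

5.2160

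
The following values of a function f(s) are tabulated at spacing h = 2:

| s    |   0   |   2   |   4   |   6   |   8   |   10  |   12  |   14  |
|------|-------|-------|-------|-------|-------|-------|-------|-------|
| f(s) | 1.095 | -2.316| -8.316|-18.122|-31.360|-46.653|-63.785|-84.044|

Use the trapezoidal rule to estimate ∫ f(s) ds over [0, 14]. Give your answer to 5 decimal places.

h = 2, n = 7.
(h/2)·[y₀ + 2y₁ + 2y₂ + 2y₃ + 2y₄ + 2y₅ + 2y₆ + y₇] = 1·(-424.053) = -424.05300.

-424.05300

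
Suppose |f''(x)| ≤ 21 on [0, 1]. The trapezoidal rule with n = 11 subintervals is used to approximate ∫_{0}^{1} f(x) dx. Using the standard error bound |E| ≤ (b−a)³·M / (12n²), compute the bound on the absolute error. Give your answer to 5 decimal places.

0.01446

|E| ≤ (1)³·21 / (12·11²) = 21/1452 = 0.01446.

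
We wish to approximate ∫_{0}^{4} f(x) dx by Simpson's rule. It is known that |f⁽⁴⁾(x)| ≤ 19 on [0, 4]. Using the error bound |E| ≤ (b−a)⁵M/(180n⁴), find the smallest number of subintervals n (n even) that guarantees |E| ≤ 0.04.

8

Need 19456/(180n⁴) ≤ 0.04.
n⁴ ≥ 19456/(180·0.04) = 2702.22 ⇒ n ≥ 7.2099, so the smallest even n is 8. (n must be even for Simpson's rule.)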